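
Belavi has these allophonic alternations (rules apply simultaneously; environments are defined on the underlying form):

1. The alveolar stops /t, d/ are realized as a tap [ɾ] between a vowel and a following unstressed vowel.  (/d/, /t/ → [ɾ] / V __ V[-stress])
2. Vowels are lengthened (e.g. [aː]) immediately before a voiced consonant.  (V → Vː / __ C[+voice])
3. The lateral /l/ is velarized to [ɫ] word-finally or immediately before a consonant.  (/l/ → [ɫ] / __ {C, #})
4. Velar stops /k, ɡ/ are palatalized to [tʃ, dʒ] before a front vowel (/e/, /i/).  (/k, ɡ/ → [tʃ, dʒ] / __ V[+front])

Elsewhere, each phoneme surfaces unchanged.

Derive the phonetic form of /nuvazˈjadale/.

[nuːvaːzˈjaːɾaːle]

/n/ — not in any rule's target class → [n].
/u/ (between /n/ and /v/) occurs before a voiced consonant → [uː] by rule 2.
/v/ (between /u/ and /a/) is unaffected → [v].
/a/ — between /v/ and /z/, before a voiced consonant — surfaces as [aː] (rule 2).
/z/ stays [z].
/j/ — not in any rule's target class → [j].
/a/ (between /j/ and /d/) occurs before a voiced consonant → [aː] by rule 2.
/d/ — between /a/ and /a/, between a vowel and a following unstressed vowel — surfaces as [ɾ] (rule 1).
Rule 2 applies to /a/ (between /d/ and /l/: before a voiced consonant) → [aː].
/l/ (between /a/ and /e/): rule 3 targets it, but not word-finally or immediately before a consonant → unchanged [l].
/e/ (word-final) is in the target of rule 2 but the environment (before a voiced consonant) is not met → [e].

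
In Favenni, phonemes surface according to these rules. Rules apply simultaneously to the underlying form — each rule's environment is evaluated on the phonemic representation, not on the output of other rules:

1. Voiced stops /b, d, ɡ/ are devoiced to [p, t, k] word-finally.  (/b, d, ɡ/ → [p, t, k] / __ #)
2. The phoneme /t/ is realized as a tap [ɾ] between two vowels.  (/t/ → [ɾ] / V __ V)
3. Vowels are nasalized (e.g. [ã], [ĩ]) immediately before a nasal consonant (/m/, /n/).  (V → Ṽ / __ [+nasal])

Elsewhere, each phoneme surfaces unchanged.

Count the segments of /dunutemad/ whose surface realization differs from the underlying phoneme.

Segments that undergo a rule: /u/ → [ũ] (rule 3); /t/ → [ɾ] (rule 2); /e/ → [ẽ] (rule 3); /d/ → [t] (rule 1).
All other segments surface unchanged.

4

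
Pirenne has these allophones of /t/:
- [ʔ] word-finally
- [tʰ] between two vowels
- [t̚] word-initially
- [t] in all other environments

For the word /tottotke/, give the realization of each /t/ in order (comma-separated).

[t̚], [t], [t], [t]

Occurrence 1 (position 1): word-initially → [t̚].
Occurrence 2 (position 3): no conditioning environment matches → elsewhere allophone [t].
Occurrence 3 (position 4): no conditioning environment matches → elsewhere allophone [t].
Occurrence 4 (position 6): no conditioning environment matches → elsewhere allophone [t].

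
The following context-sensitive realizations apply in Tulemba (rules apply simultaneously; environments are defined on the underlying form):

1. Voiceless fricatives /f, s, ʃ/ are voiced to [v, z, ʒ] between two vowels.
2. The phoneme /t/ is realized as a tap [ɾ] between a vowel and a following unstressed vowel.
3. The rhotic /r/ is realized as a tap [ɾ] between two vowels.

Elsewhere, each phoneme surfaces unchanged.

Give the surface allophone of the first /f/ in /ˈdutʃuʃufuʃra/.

/f/ meets the environment for rule 1 (between two vowels) → [v].

[v]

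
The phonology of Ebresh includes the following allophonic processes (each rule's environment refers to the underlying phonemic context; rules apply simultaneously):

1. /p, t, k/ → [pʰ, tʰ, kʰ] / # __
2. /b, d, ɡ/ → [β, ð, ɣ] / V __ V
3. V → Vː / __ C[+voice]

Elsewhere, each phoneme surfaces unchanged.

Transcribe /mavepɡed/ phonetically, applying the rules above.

[maːvepɡeːd]

/m/ (word-initial) is unaffected → [m].
/a/ (between /m/ and /v/): before a voiced consonant, so rule 3 applies → [aː].
/v/ (between /a/ and /e/): no rule targets it → [v].
/e/ (between /v/ and /p/): rule 3 targets it, but not before a voiced consonant → unchanged [e].
/p/ (between /e/ and /ɡ/) fails the environment for rule 1, so it stays [p].
/ɡ/ (between /p/ and /e/) fails the environment for rule 2, so it stays [ɡ].
/e/ (between /ɡ/ and /d/) occurs before a voiced consonant → [eː] by rule 3.
/d/ (word-final) is in the target of rule 2 but the environment (between two vowels) is not met → [d].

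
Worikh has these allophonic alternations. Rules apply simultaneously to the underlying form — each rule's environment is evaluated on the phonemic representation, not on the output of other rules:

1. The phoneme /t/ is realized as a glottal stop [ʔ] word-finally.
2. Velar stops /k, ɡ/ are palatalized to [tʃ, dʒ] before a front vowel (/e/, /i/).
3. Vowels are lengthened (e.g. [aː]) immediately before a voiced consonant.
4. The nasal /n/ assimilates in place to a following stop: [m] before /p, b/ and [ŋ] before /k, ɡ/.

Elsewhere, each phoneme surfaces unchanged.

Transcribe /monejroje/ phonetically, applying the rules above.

/m/ stays [m].
/o/ (between /m/ and /n/): before a voiced consonant, so rule 3 applies → [oː].
/n/ (between /o/ and /e/) is in the target of rule 4 but the environment (before a labial or velar stop) is not met → [n].
/e/ (between /n/ and /j/) occurs before a voiced consonant → [eː] by rule 3.
/j/ (between /e/ and /r/) is unaffected → [j].
/r/ stays [r].
/o/ (between /r/ and /j/): before a voiced consonant, so rule 3 applies → [oː].
/j/ stays [j].
/e/ — word-final; rule 3 does not apply here → [e].

[moːneːjroːje]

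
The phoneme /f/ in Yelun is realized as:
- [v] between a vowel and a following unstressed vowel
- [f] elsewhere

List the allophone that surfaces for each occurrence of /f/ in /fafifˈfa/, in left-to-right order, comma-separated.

Occurrence 1 (position 1): no conditioning environment matches → elsewhere allophone [f].
Occurrence 2 (position 3): between a vowel and a following unstressed vowel → [v].
Occurrence 3 (position 5): no conditioning environment matches → elsewhere allophone [f].
Occurrence 4 (position 6): no conditioning environment matches → elsewhere allophone [f].

[f], [v], [f], [f]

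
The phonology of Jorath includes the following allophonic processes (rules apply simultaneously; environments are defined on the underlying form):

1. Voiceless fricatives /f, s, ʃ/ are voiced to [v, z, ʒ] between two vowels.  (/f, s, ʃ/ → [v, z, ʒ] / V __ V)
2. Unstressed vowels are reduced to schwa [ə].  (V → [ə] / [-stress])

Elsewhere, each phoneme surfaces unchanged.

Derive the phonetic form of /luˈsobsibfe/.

[ləˈzobsəbfə]

/u/ — between /l/ and /s/, in an unstressed syllable — surfaces as [ə] (rule 2).
/s/ — between /u/ and /o/, between two vowels — surfaces as [z] (rule 1).
/o/ (between /s/ and /b/): rule 2 targets it, but not in an unstressed syllable → unchanged [o].
/s/ (between /b/ and /i/) is in the target of rule 1 but the environment (between two vowels) is not met → [s].
/i/ (between /s/ and /b/) occurs in an unstressed syllable → [ə] by rule 2.
/f/ (between /b/ and /e/): rule 1 targets it, but not between two vowels → unchanged [f].
/e/ (word-final): in an unstressed syllable, so rule 2 applies → [ə].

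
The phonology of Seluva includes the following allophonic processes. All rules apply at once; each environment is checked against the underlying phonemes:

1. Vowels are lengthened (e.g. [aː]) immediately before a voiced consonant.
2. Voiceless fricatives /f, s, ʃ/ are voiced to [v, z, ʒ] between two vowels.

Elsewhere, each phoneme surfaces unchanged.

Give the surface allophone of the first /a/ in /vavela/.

[aː]

/a/ — between /v/ and /v/, before a voiced consonant — surfaces as [aː] (rule 1).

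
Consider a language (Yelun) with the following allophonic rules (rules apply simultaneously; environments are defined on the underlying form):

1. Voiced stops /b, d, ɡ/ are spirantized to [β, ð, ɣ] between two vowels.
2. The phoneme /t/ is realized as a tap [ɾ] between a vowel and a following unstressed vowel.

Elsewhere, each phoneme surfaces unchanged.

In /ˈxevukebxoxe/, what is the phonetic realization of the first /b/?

[b]

/b/ — between /e/ and /x/; rule 1 does not apply here → [b].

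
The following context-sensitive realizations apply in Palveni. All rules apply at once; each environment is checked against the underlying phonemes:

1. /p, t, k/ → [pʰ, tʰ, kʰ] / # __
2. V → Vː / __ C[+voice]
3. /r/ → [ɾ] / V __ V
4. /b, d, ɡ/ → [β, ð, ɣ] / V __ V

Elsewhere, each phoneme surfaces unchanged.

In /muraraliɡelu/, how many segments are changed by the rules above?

8

Segments that undergo a rule: /u/ → [uː] (rule 2); /r/ → [ɾ] (rule 3); /a/ → [aː] (rule 2); /r/ → [ɾ] (rule 3); /a/ → [aː] (rule 2); /i/ → [iː] (rule 2); /ɡ/ → [ɣ] (rule 4); /e/ → [eː] (rule 2).
All other segments surface unchanged.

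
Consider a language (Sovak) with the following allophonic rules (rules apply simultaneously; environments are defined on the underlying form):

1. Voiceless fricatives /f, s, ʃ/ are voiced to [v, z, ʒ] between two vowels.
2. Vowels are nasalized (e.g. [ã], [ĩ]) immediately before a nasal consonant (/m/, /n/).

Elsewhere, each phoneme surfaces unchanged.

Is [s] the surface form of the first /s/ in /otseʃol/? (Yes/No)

Yes

/s/ (between /t/ and /e/) fails the environment for rule 1, so it stays [s].
The actual realization is [s], which matches [s].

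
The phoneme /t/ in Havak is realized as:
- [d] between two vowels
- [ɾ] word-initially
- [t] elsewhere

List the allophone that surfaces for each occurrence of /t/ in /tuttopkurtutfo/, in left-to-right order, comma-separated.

[ɾ], [t], [t], [t], [t]

Occurrence 1 (position 1): word-initially → [ɾ].
Occurrence 2 (position 3): no conditioning environment matches → elsewhere allophone [t].
Occurrence 3 (position 4): no conditioning environment matches → elsewhere allophone [t].
Occurrence 4 (position 10): no conditioning environment matches → elsewhere allophone [t].
Occurrence 5 (position 12): no conditioning environment matches → elsewhere allophone [t].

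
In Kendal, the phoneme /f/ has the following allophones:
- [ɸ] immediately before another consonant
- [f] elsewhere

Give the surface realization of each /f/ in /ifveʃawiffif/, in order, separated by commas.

[ɸ], [ɸ], [f], [f]

Occurrence 1 (position 2): immediately before another consonant → [ɸ].
Occurrence 2 (position 9): immediately before another consonant → [ɸ].
Occurrence 3 (position 10): no conditioning environment matches → elsewhere allophone [f].
Occurrence 4 (position 12): no conditioning environment matches → elsewhere allophone [f].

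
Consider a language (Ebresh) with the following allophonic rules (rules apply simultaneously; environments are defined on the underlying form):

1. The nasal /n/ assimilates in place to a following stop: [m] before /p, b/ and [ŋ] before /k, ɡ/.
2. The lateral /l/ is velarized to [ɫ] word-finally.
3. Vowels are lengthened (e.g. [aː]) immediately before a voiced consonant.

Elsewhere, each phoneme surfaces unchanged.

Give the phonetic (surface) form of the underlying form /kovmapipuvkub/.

/o/ (between /k/ and /v/): before a voiced consonant, so rule 3 applies → [oː].
/a/ — between /m/ and /p/; rule 3 does not apply here → [a].
/i/ — between /p/ and /p/; rule 3 does not apply here → [i].
/u/ — between /p/ and /v/, before a voiced consonant — surfaces as [uː] (rule 3).
/u/ meets the environment for rule 3 (before a voiced consonant) → [uː].

[koːvmapipuːvkuːb]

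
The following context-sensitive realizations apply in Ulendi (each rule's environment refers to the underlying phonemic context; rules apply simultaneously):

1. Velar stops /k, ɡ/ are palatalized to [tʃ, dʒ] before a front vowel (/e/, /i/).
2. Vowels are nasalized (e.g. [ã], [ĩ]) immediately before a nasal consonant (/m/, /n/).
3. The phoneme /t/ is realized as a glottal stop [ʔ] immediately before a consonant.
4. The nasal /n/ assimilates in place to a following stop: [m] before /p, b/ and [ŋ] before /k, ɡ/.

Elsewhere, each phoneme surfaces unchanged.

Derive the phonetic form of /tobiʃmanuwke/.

/t/ (word-initial) is in the target of rule 3 but the environment (immediately before a consonant) is not met → [t].
/o/ (between /t/ and /b/) is in the target of rule 2 but the environment (before a nasal consonant) is not met → [o].
/b/ stays [b].
/i/ (between /b/ and /ʃ/) fails the environment for rule 2, so it stays [i].
/ʃ/ stays [ʃ].
/m/ (between /ʃ/ and /a/) is unaffected → [m].
/a/ (between /m/ and /n/): before a nasal consonant, so rule 2 applies → [ã].
/n/ (between /a/ and /u/): rule 4 targets it, but not before a labial or velar stop → unchanged [n].
/u/ (between /n/ and /w/) is in the target of rule 2 but the environment (before a nasal consonant) is not met → [u].
/w/ (between /u/ and /k/) is unaffected → [w].
/k/ — between /w/ and /e/, before a front vowel — surfaces as [tʃ] (rule 1).
/e/ — word-final; rule 2 does not apply here → [e].

[tobiʃmãnuwtʃe]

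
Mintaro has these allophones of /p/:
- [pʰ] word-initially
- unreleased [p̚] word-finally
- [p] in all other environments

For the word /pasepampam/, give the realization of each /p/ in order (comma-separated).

[pʰ], [p], [p]

Occurrence 1 (position 1): word-initially → [pʰ].
Occurrence 2 (position 5): no conditioning environment matches → elsewhere allophone [p].
Occurrence 3 (position 8): no conditioning environment matches → elsewhere allophone [p].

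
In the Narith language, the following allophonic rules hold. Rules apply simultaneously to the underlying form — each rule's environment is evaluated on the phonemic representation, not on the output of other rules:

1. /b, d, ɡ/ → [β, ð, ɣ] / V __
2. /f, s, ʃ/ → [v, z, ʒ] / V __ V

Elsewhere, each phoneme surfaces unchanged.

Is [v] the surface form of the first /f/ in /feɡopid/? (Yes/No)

No

/f/ — word-initial; rule 2 does not apply here → [f].
The actual realization is [f], not [v].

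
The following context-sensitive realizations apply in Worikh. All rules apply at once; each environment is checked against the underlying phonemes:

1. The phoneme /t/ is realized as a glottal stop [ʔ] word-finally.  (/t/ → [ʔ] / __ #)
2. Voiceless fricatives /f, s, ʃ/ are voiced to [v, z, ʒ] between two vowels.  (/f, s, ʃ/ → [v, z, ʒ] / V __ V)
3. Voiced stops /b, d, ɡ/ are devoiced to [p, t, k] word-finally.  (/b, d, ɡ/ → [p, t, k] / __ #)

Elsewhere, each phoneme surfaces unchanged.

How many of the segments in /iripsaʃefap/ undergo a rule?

Segments that undergo a rule: /ʃ/ → [ʒ] (rule 2); /f/ → [v] (rule 2).
All other segments surface unchanged.

2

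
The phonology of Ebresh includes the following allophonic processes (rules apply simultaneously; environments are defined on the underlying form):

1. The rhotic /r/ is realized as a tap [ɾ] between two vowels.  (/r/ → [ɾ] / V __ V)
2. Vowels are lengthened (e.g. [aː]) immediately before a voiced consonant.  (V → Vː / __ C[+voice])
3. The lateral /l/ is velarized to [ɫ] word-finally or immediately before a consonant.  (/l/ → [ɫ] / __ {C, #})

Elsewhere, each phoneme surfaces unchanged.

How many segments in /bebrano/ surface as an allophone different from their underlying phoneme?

2

Segments that undergo a rule: /e/ → [eː] (rule 2); /a/ → [aː] (rule 2).
All other segments surface unchanged.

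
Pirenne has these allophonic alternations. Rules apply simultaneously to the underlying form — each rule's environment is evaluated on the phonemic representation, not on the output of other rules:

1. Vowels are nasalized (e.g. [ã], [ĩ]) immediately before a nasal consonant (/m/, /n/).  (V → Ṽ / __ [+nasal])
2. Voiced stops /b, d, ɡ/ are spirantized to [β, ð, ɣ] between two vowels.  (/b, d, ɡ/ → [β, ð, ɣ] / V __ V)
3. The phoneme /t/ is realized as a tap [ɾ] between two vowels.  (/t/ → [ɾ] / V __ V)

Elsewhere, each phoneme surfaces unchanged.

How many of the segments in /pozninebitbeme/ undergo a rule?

Segments that undergo a rule: /i/ → [ĩ] (rule 1); /b/ → [β] (rule 2); /e/ → [ẽ] (rule 1).
All other segments surface unchanged.

3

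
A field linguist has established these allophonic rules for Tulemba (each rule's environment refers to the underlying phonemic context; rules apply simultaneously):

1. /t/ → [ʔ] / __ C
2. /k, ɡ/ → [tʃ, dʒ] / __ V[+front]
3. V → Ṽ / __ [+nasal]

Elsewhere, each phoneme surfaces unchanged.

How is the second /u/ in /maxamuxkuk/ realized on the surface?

[u]

/u/ — between /k/ and /k/; rule 3 does not apply here → [u].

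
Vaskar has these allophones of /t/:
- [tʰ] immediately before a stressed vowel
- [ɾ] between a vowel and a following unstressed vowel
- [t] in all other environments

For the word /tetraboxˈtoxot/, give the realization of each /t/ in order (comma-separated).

Occurrence 1 (position 1): no conditioning environment matches → elsewhere allophone [t].
Occurrence 2 (position 3): no conditioning environment matches → elsewhere allophone [t].
Occurrence 3 (position 9): immediately before a stressed vowel → [tʰ].
Occurrence 4 (position 13): no conditioning environment matches → elsewhere allophone [t].

[t], [t], [tʰ], [t]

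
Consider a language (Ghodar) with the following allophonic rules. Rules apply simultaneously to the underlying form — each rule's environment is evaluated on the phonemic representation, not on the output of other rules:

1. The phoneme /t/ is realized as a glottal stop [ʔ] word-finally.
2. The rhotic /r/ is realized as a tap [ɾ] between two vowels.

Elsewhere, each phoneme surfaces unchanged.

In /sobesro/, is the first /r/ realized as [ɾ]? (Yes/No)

/r/ (between /s/ and /o/) fails the environment for rule 2, so it stays [r].
The actual realization is [r], not [ɾ].

No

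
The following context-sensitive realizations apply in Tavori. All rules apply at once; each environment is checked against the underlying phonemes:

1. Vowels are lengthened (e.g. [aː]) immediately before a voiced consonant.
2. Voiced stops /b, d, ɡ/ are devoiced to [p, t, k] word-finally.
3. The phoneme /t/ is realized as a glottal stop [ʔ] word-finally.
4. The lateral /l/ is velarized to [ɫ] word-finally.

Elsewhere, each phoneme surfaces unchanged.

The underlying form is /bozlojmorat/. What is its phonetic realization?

[boːzloːjmoːraʔ]

/b/ — word-initial; rule 2 does not apply here → [b].
/o/ (between /b/ and /z/): before a voiced consonant, so rule 1 applies → [oː].
/l/ — between /z/ and /o/; rule 4 does not apply here → [l].
/o/ meets the environment for rule 1 (before a voiced consonant) → [oː].
/o/ (between /m/ and /r/): before a voiced consonant, so rule 1 applies → [oː].
/a/ (between /r/ and /t/): rule 1 targets it, but not before a voiced consonant → unchanged [a].
/t/ — word-final, word-finally — surfaces as [ʔ] (rule 3).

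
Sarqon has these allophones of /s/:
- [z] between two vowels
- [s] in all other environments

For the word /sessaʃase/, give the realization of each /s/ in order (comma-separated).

[s], [s], [s], [z]

Occurrence 1 (position 1): no conditioning environment matches → elsewhere allophone [s].
Occurrence 2 (position 3): no conditioning environment matches → elsewhere allophone [s].
Occurrence 3 (position 4): no conditioning environment matches → elsewhere allophone [s].
Occurrence 4 (position 8): between two vowels → [z].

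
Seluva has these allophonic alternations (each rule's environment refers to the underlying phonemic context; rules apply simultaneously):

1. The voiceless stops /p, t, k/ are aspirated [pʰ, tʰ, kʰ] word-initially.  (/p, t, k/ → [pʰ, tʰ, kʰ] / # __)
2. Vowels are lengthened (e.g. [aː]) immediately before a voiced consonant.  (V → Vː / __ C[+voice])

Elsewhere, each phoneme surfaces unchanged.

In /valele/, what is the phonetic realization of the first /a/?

/a/ — between /v/ and /l/, before a voiced consonant — surfaces as [aː] (rule 2).

[aː]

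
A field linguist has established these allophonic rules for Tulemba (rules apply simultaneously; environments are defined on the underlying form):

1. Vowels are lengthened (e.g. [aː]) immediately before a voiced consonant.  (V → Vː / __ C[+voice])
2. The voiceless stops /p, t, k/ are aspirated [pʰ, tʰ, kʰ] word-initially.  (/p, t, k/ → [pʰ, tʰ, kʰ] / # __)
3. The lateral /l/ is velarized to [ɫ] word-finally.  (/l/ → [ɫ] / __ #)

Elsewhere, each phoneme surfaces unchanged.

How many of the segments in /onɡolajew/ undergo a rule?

Segments that undergo a rule: /o/ → [oː] (rule 1); /o/ → [oː] (rule 1); /a/ → [aː] (rule 1); /e/ → [eː] (rule 1).
All other segments surface unchanged.

4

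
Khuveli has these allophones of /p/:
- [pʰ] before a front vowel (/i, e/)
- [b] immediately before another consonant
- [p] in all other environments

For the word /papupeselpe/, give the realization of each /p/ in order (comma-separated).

Occurrence 1 (position 1): no conditioning environment matches → elsewhere allophone [p].
Occurrence 2 (position 3): no conditioning environment matches → elsewhere allophone [p].
Occurrence 3 (position 5): before a front vowel (/i, e/) → [pʰ].
Occurrence 4 (position 10): before a front vowel (/i, e/) → [pʰ].

[p], [p], [pʰ], [pʰ]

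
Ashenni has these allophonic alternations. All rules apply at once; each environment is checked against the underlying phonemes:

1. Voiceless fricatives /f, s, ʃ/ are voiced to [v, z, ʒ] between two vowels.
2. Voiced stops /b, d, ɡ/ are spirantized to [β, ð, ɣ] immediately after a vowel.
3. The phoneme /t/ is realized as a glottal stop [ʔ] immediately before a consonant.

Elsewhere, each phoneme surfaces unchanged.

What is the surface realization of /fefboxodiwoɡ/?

/f/ (word-initial): rule 1 targets it, but not between two vowels → unchanged [f].
/e/ (between /f/ and /f/) is unaffected → [e].
/f/ (between /e/ and /b/): rule 1 targets it, but not between two vowels → unchanged [f].
/b/ (between /f/ and /o/): rule 2 targets it, but not immediately after a vowel → unchanged [b].
/o/ stays [o].
/x/ (between /o/ and /o/) is unaffected → [x].
/o/ (between /x/ and /d/) is unaffected → [o].
Rule 2 applies to /d/ (between /o/ and /i/: immediately after a vowel) → [ð].
/i/ (between /d/ and /w/): no rule targets it → [i].
/w/ stays [w].
/o/ (between /w/ and /ɡ/): no rule targets it → [o].
/ɡ/ meets the environment for rule 2 (immediately after a vowel) → [ɣ].

[fefboxoðiwoɣ]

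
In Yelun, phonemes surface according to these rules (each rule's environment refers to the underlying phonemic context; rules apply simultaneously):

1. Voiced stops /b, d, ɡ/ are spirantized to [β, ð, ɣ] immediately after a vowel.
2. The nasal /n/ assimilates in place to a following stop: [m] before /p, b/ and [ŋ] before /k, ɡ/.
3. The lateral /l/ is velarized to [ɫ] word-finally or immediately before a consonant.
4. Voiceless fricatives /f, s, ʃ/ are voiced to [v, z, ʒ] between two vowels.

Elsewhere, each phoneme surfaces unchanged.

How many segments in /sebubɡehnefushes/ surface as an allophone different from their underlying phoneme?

3

Segments that undergo a rule: /b/ → [β] (rule 1); /b/ → [β] (rule 1); /f/ → [v] (rule 4).
All other segments surface unchanged.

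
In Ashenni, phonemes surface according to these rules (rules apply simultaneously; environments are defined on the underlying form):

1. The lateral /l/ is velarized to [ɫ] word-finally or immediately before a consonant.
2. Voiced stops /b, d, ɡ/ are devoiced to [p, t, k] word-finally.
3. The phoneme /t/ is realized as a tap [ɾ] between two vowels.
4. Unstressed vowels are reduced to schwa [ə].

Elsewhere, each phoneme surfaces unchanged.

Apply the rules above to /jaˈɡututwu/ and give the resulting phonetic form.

[jəˈɡuɾətwə]

/j/ stays [j].
Rule 4 applies to /a/ (between /j/ and /ɡ/: in an unstressed syllable) → [ə].
/ɡ/ (between /a/ and /u/): rule 2 targets it, but not word-finally → unchanged [ɡ].
/u/ (between /ɡ/ and /t/) is in the target of rule 4 but the environment (in an unstressed syllable) is not met → [u].
/t/ (between /u/ and /u/) occurs between two vowels → [ɾ] by rule 3.
/u/ (between /t/ and /t/): in an unstressed syllable, so rule 4 applies → [ə].
/t/ — between /u/ and /w/; rule 3 does not apply here → [t].
/w/ (between /t/ and /u/): no rule targets it → [w].
/u/ (word-final): in an unstressed syllable, so rule 4 applies → [ə].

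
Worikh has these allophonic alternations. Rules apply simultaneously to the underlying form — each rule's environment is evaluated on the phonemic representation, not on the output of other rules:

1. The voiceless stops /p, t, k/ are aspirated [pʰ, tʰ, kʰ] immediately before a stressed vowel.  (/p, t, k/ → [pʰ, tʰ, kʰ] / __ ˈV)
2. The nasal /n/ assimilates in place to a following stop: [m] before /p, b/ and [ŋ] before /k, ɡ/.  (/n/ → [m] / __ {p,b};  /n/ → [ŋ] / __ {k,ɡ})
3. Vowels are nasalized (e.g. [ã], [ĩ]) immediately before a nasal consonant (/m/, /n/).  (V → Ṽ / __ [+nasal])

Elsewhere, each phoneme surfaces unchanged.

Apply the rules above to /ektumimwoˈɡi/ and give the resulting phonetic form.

[ektũmĩmwoˈɡi]

/e/ (word-initial) is in the target of rule 3 but the environment (before a nasal consonant) is not met → [e].
/k/ (between /e/ and /t/) is in the target of rule 1 but the environment (immediately before a stressed vowel) is not met → [k].
/t/ (between /k/ and /u/): rule 1 targets it, but not immediately before a stressed vowel → unchanged [t].
/u/ (between /t/ and /m/): before a nasal consonant, so rule 3 applies → [ũ].
/m/ — not in any rule's target class → [m].
/i/ (between /m/ and /m/) occurs before a nasal consonant → [ĩ] by rule 3.
/m/ (between /i/ and /w/) is unaffected → [m].
/w/ (between /m/ and /o/): no rule targets it → [w].
/o/ (between /w/ and /ɡ/) is in the target of rule 3 but the environment (before a nasal consonant) is not met → [o].
/ɡ/ — not in any rule's target class → [ɡ].
/i/ — word-final; rule 3 does not apply here → [i].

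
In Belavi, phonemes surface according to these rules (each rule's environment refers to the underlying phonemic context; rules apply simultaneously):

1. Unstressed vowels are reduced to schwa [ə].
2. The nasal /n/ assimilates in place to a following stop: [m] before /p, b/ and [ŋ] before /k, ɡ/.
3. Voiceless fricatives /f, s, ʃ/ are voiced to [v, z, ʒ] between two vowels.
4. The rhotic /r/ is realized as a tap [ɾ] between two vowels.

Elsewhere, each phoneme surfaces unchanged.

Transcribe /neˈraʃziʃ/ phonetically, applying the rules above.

[nəˈɾaʃzəʃ]

/n/ (word-initial): rule 2 targets it, but not before a labial or velar stop → unchanged [n].
/e/ — between /n/ and /r/, in an unstressed syllable — surfaces as [ə] (rule 1).
/r/ — between /e/ and /a/, between two vowels — surfaces as [ɾ] (rule 4).
/a/ (between /r/ and /ʃ/) is in the target of rule 1 but the environment (in an unstressed syllable) is not met → [a].
/ʃ/ (between /a/ and /z/) fails the environment for rule 3, so it stays [ʃ].
/z/ stays [z].
/i/ meets the environment for rule 1 (in an unstressed syllable) → [ə].
/ʃ/ (word-final) fails the environment for rule 3, so it stays [ʃ].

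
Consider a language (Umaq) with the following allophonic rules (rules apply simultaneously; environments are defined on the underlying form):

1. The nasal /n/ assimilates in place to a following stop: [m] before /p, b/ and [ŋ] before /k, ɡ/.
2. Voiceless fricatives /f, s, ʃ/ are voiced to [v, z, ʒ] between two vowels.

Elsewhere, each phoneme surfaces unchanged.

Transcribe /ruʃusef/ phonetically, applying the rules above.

/r/ (word-initial): no rule targets it → [r].
/u/ (between /r/ and /ʃ/) is unaffected → [u].
Rule 2 applies to /ʃ/ (between /u/ and /u/: between two vowels) → [ʒ].
/u/ (between /ʃ/ and /s/): no rule targets it → [u].
/s/ meets the environment for rule 2 (between two vowels) → [z].
/e/ (between /s/ and /f/) is unaffected → [e].
/f/ (word-final) is in the target of rule 2 but the environment (between two vowels) is not met → [f].

[ruʒuzef]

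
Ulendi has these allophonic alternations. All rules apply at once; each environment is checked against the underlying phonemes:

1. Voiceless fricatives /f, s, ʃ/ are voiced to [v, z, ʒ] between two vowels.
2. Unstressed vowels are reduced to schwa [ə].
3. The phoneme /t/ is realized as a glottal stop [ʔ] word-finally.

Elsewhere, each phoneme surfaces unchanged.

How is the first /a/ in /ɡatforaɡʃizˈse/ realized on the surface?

[ə]

/a/ meets the environment for rule 2 (in an unstressed syllable) → [ə].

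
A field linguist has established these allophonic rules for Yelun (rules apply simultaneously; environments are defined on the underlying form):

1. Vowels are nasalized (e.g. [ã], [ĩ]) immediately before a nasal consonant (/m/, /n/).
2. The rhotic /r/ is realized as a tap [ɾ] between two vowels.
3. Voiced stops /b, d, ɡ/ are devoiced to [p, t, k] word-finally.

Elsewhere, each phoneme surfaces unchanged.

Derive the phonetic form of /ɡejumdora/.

/ɡ/ (word-initial): rule 3 targets it, but not word-finally → unchanged [ɡ].
/e/ (between /ɡ/ and /j/) is in the target of rule 1 but the environment (before a nasal consonant) is not met → [e].
/j/ stays [j].
/u/ — between /j/ and /m/, before a nasal consonant — surfaces as [ũ] (rule 1).
/m/ — not in any rule's target class → [m].
/d/ (between /m/ and /o/) fails the environment for rule 3, so it stays [d].
/o/ (between /d/ and /r/): rule 1 targets it, but not before a nasal consonant → unchanged [o].
/r/ meets the environment for rule 2 (between two vowels) → [ɾ].
/a/ — word-final; rule 1 does not apply here → [a].

[ɡejũmdoɾa]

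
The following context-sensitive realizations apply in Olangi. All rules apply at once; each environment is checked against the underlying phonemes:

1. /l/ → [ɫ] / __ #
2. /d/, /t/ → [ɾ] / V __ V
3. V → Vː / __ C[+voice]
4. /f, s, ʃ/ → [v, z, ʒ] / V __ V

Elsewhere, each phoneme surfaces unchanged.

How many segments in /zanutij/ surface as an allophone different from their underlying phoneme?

Segments that undergo a rule: /a/ → [aː] (rule 3); /t/ → [ɾ] (rule 2); /i/ → [iː] (rule 3).
All other segments surface unchanged.

3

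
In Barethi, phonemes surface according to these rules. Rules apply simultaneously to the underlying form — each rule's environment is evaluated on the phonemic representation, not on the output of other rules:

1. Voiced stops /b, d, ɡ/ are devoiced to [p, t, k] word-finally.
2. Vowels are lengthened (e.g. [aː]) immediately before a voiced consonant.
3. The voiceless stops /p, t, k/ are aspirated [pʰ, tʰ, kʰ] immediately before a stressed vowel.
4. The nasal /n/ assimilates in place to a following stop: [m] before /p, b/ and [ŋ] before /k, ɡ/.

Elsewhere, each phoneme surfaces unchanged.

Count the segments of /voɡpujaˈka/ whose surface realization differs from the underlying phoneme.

Segments that undergo a rule: /o/ → [oː] (rule 2); /u/ → [uː] (rule 2); /k/ → [kʰ] (rule 3).
All other segments surface unchanged.

3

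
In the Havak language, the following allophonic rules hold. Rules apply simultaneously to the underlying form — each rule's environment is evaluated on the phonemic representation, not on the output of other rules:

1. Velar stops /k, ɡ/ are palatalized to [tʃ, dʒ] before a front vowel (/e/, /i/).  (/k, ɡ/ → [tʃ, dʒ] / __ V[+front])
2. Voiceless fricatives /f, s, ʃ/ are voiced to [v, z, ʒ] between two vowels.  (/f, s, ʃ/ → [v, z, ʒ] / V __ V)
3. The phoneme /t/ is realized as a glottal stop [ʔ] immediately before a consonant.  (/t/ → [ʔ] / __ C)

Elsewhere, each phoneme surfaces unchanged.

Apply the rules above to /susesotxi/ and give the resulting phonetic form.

[suzezoʔxi]

/s/ (word-initial) fails the environment for rule 2, so it stays [s].
/u/ (between /s/ and /s/): no rule targets it → [u].
/s/ (between /u/ and /e/) occurs between two vowels → [z] by rule 2.
/e/ (between /s/ and /s/) is unaffected → [e].
Rule 2 applies to /s/ (between /e/ and /o/: between two vowels) → [z].
/o/ stays [o].
/t/ meets the environment for rule 3 (immediately before a consonant) → [ʔ].
/x/ stays [x].
/i/ stays [i].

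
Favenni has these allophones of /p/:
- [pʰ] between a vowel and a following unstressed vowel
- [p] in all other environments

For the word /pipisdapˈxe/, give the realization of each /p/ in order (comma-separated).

[p], [pʰ], [p]

Occurrence 1 (position 1): no conditioning environment matches → elsewhere allophone [p].
Occurrence 2 (position 3): between a vowel and a following unstressed vowel → [pʰ].
Occurrence 3 (position 8): no conditioning environment matches → elsewhere allophone [p].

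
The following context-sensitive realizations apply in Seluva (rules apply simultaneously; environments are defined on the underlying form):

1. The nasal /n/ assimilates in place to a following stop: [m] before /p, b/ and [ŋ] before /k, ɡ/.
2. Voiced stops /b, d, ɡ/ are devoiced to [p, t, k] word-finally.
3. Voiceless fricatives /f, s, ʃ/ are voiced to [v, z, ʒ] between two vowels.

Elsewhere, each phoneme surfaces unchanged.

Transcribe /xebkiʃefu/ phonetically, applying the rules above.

/b/ (between /e/ and /k/) fails the environment for rule 2, so it stays [b].
/ʃ/ meets the environment for rule 3 (between two vowels) → [ʒ].
/f/ — between /e/ and /u/, between two vowels — surfaces as [v] (rule 3).

[xebkiʒevu]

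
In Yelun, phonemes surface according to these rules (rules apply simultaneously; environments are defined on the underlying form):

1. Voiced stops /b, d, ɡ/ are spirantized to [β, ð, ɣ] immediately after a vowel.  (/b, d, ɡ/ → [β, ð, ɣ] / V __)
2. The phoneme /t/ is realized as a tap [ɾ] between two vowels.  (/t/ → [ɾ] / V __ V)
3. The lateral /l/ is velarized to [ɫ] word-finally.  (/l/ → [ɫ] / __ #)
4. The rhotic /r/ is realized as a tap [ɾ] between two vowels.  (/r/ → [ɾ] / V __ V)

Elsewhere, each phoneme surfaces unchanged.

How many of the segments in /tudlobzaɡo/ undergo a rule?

3

Segments that undergo a rule: /d/ → [ð] (rule 1); /b/ → [β] (rule 1); /ɡ/ → [ɣ] (rule 1).
All other segments surface unchanged.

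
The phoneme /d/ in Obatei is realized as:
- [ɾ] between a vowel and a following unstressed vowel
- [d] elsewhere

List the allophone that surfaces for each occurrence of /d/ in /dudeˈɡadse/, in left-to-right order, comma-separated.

[d], [ɾ], [d]

Occurrence 1 (position 1): no conditioning environment matches → elsewhere allophone [d].
Occurrence 2 (position 3): between a vowel and a following unstressed vowel → [ɾ].
Occurrence 3 (position 7): no conditioning environment matches → elsewhere allophone [d].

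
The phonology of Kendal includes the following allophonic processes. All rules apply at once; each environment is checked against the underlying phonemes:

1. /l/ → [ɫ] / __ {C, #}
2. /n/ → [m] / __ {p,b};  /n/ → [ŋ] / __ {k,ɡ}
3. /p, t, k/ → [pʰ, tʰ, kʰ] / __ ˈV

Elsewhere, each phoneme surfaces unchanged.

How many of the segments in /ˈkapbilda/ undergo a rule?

Segments that undergo a rule: /k/ → [kʰ] (rule 3); /l/ → [ɫ] (rule 1).
All other segments surface unchanged.

2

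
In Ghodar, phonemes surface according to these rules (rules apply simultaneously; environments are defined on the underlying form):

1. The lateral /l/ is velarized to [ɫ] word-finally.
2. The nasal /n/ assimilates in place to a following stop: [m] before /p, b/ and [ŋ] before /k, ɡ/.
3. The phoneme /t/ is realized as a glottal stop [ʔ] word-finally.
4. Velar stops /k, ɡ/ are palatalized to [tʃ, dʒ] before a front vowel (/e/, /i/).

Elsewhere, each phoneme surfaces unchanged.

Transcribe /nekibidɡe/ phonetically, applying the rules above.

/n/ — word-initial; rule 2 does not apply here → [n].
/e/ (between /n/ and /k/) is unaffected → [e].
/k/ (between /e/ and /i/): before a front vowel, so rule 4 applies → [tʃ].
/i/ (between /k/ and /b/): no rule targets it → [i].
/b/ — not in any rule's target class → [b].
/i/ (between /b/ and /d/): no rule targets it → [i].
/d/ stays [d].
/ɡ/ meets the environment for rule 4 (before a front vowel) → [dʒ].
/e/ (word-final) is unaffected → [e].

[netʃibiddʒe]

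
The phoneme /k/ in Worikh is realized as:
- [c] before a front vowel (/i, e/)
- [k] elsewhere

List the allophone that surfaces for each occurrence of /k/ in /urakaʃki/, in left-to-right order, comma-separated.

[k], [c]

Occurrence 1 (position 4): no conditioning environment matches → elsewhere allophone [k].
Occurrence 2 (position 7): before a front vowel → [c].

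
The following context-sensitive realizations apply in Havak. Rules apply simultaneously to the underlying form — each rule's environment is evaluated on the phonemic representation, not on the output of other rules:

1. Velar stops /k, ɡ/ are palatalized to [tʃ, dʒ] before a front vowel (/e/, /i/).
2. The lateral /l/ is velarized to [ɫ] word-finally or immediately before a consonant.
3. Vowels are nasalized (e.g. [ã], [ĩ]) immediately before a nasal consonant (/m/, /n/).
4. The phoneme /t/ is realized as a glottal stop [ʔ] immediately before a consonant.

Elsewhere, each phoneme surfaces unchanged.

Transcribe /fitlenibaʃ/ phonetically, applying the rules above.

/i/ — between /f/ and /t/; rule 3 does not apply here → [i].
/t/ (between /i/ and /l/): immediately before a consonant, so rule 4 applies → [ʔ].
/l/ (between /t/ and /e/) fails the environment for rule 2, so it stays [l].
/e/ (between /l/ and /n/): before a nasal consonant, so rule 3 applies → [ẽ].
/i/ — between /n/ and /b/; rule 3 does not apply here → [i].
/a/ — between /b/ and /ʃ/; rule 3 does not apply here → [a].

[fiʔlẽnibaʃ]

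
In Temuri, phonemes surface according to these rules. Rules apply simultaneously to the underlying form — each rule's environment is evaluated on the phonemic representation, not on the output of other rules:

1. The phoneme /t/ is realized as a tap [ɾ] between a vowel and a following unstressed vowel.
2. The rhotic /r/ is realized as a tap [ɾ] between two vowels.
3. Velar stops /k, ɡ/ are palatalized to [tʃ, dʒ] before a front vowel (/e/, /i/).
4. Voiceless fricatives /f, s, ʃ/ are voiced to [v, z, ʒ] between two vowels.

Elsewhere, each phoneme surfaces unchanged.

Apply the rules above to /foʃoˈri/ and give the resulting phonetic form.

/f/ (word-initial) is in the target of rule 4 but the environment (between two vowels) is not met → [f].
Rule 4 applies to /ʃ/ (between /o/ and /o/: between two vowels) → [ʒ].
/r/ (between /o/ and /i/) occurs between two vowels → [ɾ] by rule 2.

[foʒoˈɾi]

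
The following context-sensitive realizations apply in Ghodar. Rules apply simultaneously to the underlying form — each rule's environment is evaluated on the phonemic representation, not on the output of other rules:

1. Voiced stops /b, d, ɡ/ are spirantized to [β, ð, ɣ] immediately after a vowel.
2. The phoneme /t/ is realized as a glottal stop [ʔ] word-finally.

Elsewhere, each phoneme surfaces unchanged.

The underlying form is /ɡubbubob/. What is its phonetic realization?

[ɡuβbuβoβ]

/ɡ/ (word-initial) fails the environment for rule 1, so it stays [ɡ].
/u/ (between /ɡ/ and /b/): no rule targets it → [u].
Rule 1 applies to /b/ (between /u/ and /b/: immediately after a vowel) → [β].
/b/ (between /b/ and /u/) fails the environment for rule 1, so it stays [b].
/u/ stays [u].
/b/ — between /u/ and /o/, immediately after a vowel — surfaces as [β] (rule 1).
/o/ (between /b/ and /b/) is unaffected → [o].
/b/ meets the environment for rule 1 (immediately after a vowel) → [β].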